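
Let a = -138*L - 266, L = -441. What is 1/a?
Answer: 1/60592 ≈ 1.6504e-5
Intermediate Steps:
a = 60592 (a = -138*(-441) - 266 = 60858 - 266 = 60592)
1/a = 1/60592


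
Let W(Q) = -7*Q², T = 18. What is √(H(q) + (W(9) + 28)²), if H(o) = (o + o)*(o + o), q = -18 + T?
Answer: 539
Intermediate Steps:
q = 0 (q = -18 + 18 = 0)
H(o) = 4*o² (H(o) = (2*o)*(2*o) = 4*o²)
√(H(q) + (W(9) + 28)²) = √(4*0² + (-7*9² + 28)²) = √(4*0 + (-7*81 + 28)²) = √(0 + (-567 + 28)²) = √(0 + (-539)²) = √(0 + 290521) = √290521 = 539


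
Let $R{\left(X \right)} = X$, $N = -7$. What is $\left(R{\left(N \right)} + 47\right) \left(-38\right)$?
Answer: $-1520$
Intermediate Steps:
$\left(R{\left(N \right)} + 47\right) \left(-38\right) = \left(-7 + 47\right) \left(-38\right) = 40 \left(-38\right) = -1520$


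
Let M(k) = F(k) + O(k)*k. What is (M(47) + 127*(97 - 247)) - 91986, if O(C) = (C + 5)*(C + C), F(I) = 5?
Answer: 118705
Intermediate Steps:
O(C) = 2*C*(5 + C) (O(C) = (5 + C)*(2*C) = 2*C*(5 + C))
M(k) = 5 + 2*k²*(5 + k) (M(k) = 5 + (2*k*(5 + k))*k = 5 + 2*k²*(5 + k))
(M(47) + 127*(97 - 247)) - 91986 = ((5 + 2*47²*(5 + 47)) + 127*(97 - 247)) - 91986 = ((5 + 2*2209*52) + 127*(-150)) - 91986 = ((5 + 229736) - 19050) - 91986 = (229741 - 19050) - 91986 = 210691 - 91986 = 118705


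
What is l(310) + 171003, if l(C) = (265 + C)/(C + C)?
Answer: 21204487/124 ≈ 1.7100e+5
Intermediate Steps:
l(C) = (265 + C)/(2*C) (l(C) = (265 + C)/((2*C)) = (265 + C)*(1/(2*C)) = (265 + C)/(2*C))
l(310) + 171003 = (½)*(265 + 310)/310 + 171003 = (½)*(1/310)*575 + 171003 = 115/124 + 171003 = 21204487/124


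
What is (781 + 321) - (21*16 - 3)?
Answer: 769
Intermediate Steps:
(781 + 321) - (21*16 - 3) = 1102 - (336 - 3) = 1102 - 1*333 = 1102 - 333 = 769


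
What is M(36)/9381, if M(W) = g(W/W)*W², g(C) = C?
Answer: 432/3127 ≈ 0.13815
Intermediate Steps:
M(W) = W² (M(W) = (W/W)*W² = 1*W² = W²)
M(36)/9381 = 36²/9381 = 1296*(1/9381) = 432/3127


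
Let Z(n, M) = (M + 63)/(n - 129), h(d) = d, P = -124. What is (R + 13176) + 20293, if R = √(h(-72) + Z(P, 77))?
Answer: 33469 + 2*I*√1161017/253 ≈ 33469.0 + 8.5178*I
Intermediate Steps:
Z(n, M) = (63 + M)/(-129 + n)
R = 2*I*√1161017/253 (R = √(-72 + (63 + 77)/(-129 - 124)) = √(-72 + 140/(-253)) = √(-72 - 1/253*140) = √(-72 - 140/253) = √(-18356/253) = 2*I*√1161017/253 ≈ 8.5178*I)
(R + 13176) + 20293 = (2*I*√1161017/253 + 13176) + 20293 = (13176 + 2*I*√1161017/253) + 20293 = 33469 + 2*I*√1161017/253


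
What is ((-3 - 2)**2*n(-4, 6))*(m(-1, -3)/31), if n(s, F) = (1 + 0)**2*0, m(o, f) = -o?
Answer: 0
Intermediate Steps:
n(s, F) = 0 (n(s, F) = 1**2*0 = 1*0 = 0)
((-3 - 2)**2*n(-4, 6))*(m(-1, -3)/31) = ((-3 - 2)**2*0)*(-1*(-1)/31) = ((-5)**2*0)*(1*(1/31)) = (25*0)*(1/31) = 0*(1/31) = 0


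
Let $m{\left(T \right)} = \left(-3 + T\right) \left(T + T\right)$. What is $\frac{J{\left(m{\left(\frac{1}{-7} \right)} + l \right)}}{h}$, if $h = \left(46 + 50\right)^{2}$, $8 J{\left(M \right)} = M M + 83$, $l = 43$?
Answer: $\frac{1206521}{44255232} \approx 0.027263$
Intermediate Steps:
$m{\left(T \right)} = 2 T \left(-3 + T\right)$ ($m{\left(T \right)} = \left(-3 + T\right) 2 T = 2 T \left(-3 + T\right)$)
$J{\left(M \right)} = \frac{83}{8} + \frac{M^{2}}{8}$ ($J{\left(M \right)} = \frac{M M + 83}{8} = \frac{M^{2} + 83}{8} = \frac{83 + M^{2}}{8} = \frac{83}{8} + \frac{M^{2}}{8}$)
$h = 9216$ ($h = 96^{2} = 9216$)
$\frac{J{\left(m{\left(\frac{1}{-7} \right)} + l \right)}}{h} = \frac{\frac{83}{8} + \frac{\left(\frac{2 \left(-3 + \frac{1}{-7}\right)}{-7} + 43\right)^{2}}{8}}{9216} = \left(\frac{83}{8} + \frac{\left(2 \left(- \frac{1}{7}\right) \left(-3 - \frac{1}{7}\right) + 43\right)^{2}}{8}\right) \frac{1}{9216} = \left(\frac{83}{8} + \frac{\left(2 \left(- \frac{1}{7}\right) \left(- \frac{22}{7}\right) + 43\right)^{2}}{8}\right) \frac{1}{9216} = \left(\frac{83}{8} + \frac{\left(\frac{44}{49} + 43\right)^{2}}{8}\right) \frac{1}{9216} = \left(\frac{83}{8} + \frac{\left(\frac{2151}{49}\right)^{2}}{8}\right) \frac{1}{9216} = \left(\frac{83}{8} + \frac{1}{8} \cdot \frac{4626801}{2401}\right) \frac{1}{9216} = \left(\frac{83}{8} + \frac{4626801}{19208}\right) \frac{1}{9216} = \frac{1206521}{4802} \cdot \frac{1}{9216} = \frac{1206521}{44255232}$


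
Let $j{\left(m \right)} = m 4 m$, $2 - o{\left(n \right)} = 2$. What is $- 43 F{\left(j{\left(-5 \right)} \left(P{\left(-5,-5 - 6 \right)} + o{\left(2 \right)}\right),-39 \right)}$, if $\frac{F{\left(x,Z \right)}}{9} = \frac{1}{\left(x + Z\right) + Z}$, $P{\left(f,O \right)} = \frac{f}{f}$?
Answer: $- \frac{387}{22} \approx -17.591$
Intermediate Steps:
$o{\left(n \right)} = 0$ ($o{\left(n \right)} = 2 - 2 = 0$)
$P{\left(f,O \right)} = 1$
$j{\left(m \right)} = 4 m^{2}$ ($j{\left(m \right)} = 4 m m = 4 m^{2}$)
$F{\left(x,Z \right)} = \frac{9}{x + 2 Z}$ ($F{\left(x,Z \right)} = \frac{9}{\left(x + Z\right) + Z} = \frac{9}{\left(Z + x\right) + Z} = \frac{9}{x + 2 Z}$)
$- 43 F{\left(j{\left(-5 \right)} \left(P{\left(-5,-5 - 6 \right)} + o{\left(2 \right)}\right),-39 \right)} = - 43 \frac{9}{4 \left(-5\right)^{2} \left(1 + 0\right) + 2 \left(-39\right)} = - 43 \frac{9}{4 \cdot 25 \cdot 1 - 78} = - 43 \frac{9}{100 \cdot 1 - 78} = - 43 \frac{9}{100 - 78} = - 43 \cdot \frac{9}{22} = - 43 \cdot 9 \cdot \frac{1}{22} = \left(-43\right) \frac{9}{22} = - \frac{387}{22}$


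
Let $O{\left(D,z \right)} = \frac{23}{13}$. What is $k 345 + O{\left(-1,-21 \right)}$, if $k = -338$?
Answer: $- \frac{1515907}{13} \approx -1.1661 \cdot 10^{5}$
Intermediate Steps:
$O{\left(D,z \right)} = \frac{23}{13}$ ($O{\left(D,z \right)} = 23 \cdot \frac{1}{13} = \frac{23}{13}$)
$k 345 + O{\left(-1,-21 \right)} = \left(-338\right) 345 + \frac{23}{13} = -116610 + \frac{23}{13} = - \frac{1515907}{13}$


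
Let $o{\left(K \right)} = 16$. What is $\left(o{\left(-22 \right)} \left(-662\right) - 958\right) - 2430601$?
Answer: $-2442151$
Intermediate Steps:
$\left(o{\left(-22 \right)} \left(-662\right) - 958\right) - 2430601 = \left(16 \left(-662\right) - 958\right) - 2430601 = \left(-10592 - 958\right) - 2430601 = -11550 - 2430601 = -2442151$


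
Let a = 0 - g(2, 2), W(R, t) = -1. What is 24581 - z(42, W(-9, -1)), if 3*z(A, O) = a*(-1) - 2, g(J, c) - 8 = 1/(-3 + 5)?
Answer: 147473/6 ≈ 24579.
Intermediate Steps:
g(J, c) = 17/2 (g(J, c) = 8 + 1/(-3 + 5) = 8 + 1/2 = 8 + ½ = 17/2)
a = -17/2 (a = 0 - 1*17/2 = 0 - 17/2 = -17/2 ≈ -8.5000)
z(A, O) = 13/6 (z(A, O) = (-17/2*(-1) - 2)/3 = (17/2 - 2)/3 = (⅓)*(13/2) = 13/6)
24581 - z(42, W(-9, -1)) = 24581 - 1*13/6 = 24581 - 13/6 = 147473/6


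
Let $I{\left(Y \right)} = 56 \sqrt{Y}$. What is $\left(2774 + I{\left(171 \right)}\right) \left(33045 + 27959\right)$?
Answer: $169225096 + 10248672 \sqrt{19} \approx 2.139 \cdot 10^{8}$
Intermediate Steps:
$\left(2774 + I{\left(171 \right)}\right) \left(33045 + 27959\right) = \left(2774 + 56 \sqrt{171}\right) \left(33045 + 27959\right) = \left(2774 + 56 \cdot 3 \sqrt{19}\right) 61004 = \left(2774 + 168 \sqrt{19}\right) 61004 = 169225096 + 10248672 \sqrt{19}$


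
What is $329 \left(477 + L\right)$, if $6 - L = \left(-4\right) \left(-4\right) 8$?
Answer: $116795$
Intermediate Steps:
$L = -122$ ($L = 6 - \left(-4\right) \left(-4\right) 8 = 6 - 16 \cdot 8 = 6 - 128 = -122$)
$329 \left(477 + L\right) = 329 \left(477 - 122\right) = 329 \cdot 355 = 116795$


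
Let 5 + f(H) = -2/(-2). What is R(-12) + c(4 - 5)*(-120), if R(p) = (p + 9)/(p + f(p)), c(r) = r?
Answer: 1923/16 ≈ 120.19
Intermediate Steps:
f(H) = -4 (f(H) = -5 - 2/(-2) = -5 - 2*(-½) = -5 + 1 = -4)
R(p) = (9 + p)/(-4 + p) (R(p) = (p + 9)/(p - 4) = (9 + p)/(-4 + p))
R(-12) + c(4 - 5)*(-120) = (9 - 12)/(-4 - 12) + (4 - 5)*(-120) = -3/(-16) - 1*(-120) = -1/16*(-3) + 120 = 3/16 + 120 = 1923/16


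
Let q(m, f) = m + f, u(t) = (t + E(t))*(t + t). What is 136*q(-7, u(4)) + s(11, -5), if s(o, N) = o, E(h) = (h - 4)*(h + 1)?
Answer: 3411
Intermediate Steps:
E(h) = (1 + h)*(-4 + h) (E(h) = (-4 + h)*(1 + h) = (1 + h)*(-4 + h))
u(t) = 2*t*(-4 + t**2 - 2*t) (u(t) = (t + (-4 + t**2 - 3*t))*(t + t) = (-4 + t**2 - 2*t)*(2*t) = 2*t*(-4 + t**2 - 2*t))
q(m, f) = f + m
136*q(-7, u(4)) + s(11, -5) = 136*(2*4*(-4 + 4**2 - 2*4) - 7) + 11 = 136*(2*4*(-4 + 16 - 8) - 7) + 11 = 136*(2*4*4 - 7) + 11 = 136*(32 - 7) + 11 = 136*25 + 11 = 3400 + 11 = 3411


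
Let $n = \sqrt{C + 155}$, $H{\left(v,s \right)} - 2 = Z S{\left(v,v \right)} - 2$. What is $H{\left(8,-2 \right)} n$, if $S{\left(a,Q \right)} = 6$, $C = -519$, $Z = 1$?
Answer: $12 i \sqrt{91} \approx 114.47 i$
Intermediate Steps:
$H{\left(v,s \right)} = 6$ ($H{\left(v,s \right)} = 2 + \left(1 \cdot 6 - 2\right) = 2 + \left(6 - 2\right) = 2 + 4 = 6$)
$n = 2 i \sqrt{91}$ ($n = \sqrt{-519 + 155} = \sqrt{-364} = 2 i \sqrt{91} \approx 19.079 i$)
$H{\left(8,-2 \right)} n = 6 \cdot 2 i \sqrt{91} = 12 i \sqrt{91}$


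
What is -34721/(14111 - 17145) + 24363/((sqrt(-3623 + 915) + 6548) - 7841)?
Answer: (-29023089*I + 69442*sqrt(677))/(3034*(2*sqrt(677) + 1293*I)) ≈ -7.3678 - 0.7571*I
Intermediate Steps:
-34721/(14111 - 17145) + 24363/((sqrt(-3623 + 915) + 6548) - 7841) = -34721/(-3034) + 24363/((sqrt(-2708) + 6548) - 7841) = -34721*(-1/3034) + 24363/((2*I*sqrt(677) + 6548) - 7841) = 34721/3034 + 24363/((6548 + 2*I*sqrt(677)) - 7841) = 34721/3034 + 24363/(-1293 + 2*I*sqrt(677))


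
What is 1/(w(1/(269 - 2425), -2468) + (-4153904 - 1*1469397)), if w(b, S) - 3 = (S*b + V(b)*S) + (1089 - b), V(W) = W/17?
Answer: -36652/206065159827 ≈ -1.7787e-7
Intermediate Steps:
V(W) = W/17 (V(W) = W*(1/17) = W/17)
w(b, S) = 1092 - b + 18*S*b/17 (w(b, S) = 3 + ((S*b + (b/17)*S) + (1089 - b)) = 3 + ((S*b + S*b/17) + (1089 - b)) = 3 + (18*S*b/17 + (1089 - b)) = 3 + (1089 - b + 18*S*b/17) = 1092 - b + 18*S*b/17)
1/(w(1/(269 - 2425), -2468) + (-4153904 - 1*1469397)) = 1/((1092 - 1/(269 - 2425) + (18/17)*(-2468)/(269 - 2425)) + (-4153904 - 1*1469397)) = 1/((1092 - 1/(-2156) + (18/17)*(-2468)/(-2156)) + (-4153904 - 1469397)) = 1/((1092 - 1*(-1/2156) + (18/17)*(-2468)*(-1/2156)) - 5623301) = 1/((1092 + 1/2156 + 11106/9163) - 5623301) = 1/(40068425/36652 - 5623301) = 1/(-206065159827/36652) = -36652/206065159827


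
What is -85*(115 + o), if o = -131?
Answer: 1360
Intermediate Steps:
-85*(115 + o) = -85*(115 - 131) = -85*(-16) = 1360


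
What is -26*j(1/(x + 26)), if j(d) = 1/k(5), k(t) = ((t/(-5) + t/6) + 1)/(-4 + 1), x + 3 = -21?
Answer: 468/5 ≈ 93.600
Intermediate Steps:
x = -24 (x = -3 - 21 = -24)
k(t) = -1/3 + t/90 (k(t) = ((t*(-1/5) + t*(1/6)) + 1)/(-3) = ((-t/5 + t/6) + 1)*(-1/3) = (-t/30 + 1)*(-1/3) = (1 - t/30)*(-1/3) = -1/3 + t/90)
j(d) = -18/5 (j(d) = 1/(-1/3 + (1/90)*5) = 1/(-1/3 + 1/18) = 1/(-5/18) = -18/5)
-26*j(1/(x + 26)) = -26*(-18/5) = 468/5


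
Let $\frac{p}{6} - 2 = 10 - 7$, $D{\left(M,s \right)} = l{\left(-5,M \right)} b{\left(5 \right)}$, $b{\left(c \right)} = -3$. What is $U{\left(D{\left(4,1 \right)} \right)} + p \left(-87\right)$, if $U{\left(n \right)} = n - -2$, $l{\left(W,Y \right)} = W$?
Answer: $-2593$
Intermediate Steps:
$D{\left(M,s \right)} = 15$ ($D{\left(M,s \right)} = \left(-5\right) \left(-3\right) = 15$)
$p = 30$ ($p = 12 + 6 \left(10 - 7\right) = 12 + 6 \cdot 3 = 12 + 18 = 30$)
$U{\left(n \right)} = 2 + n$ ($U{\left(n \right)} = n + 2 = 2 + n$)
$U{\left(D{\left(4,1 \right)} \right)} + p \left(-87\right) = \left(2 + 15\right) + 30 \left(-87\right) = 17 - 2610 = -2593$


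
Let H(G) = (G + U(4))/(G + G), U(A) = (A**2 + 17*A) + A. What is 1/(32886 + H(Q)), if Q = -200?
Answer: 25/822157 ≈ 3.0408e-5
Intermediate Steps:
U(A) = A**2 + 18*A
H(G) = (88 + G)/(2*G) (H(G) = (G + 4*(18 + 4))/(G + G) = (G + 4*22)/((2*G)) = (G + 88)*(1/(2*G)) = (88 + G)*(1/(2*G)) = (88 + G)/(2*G))
1/(32886 + H(Q)) = 1/(32886 + (1/2)*(88 - 200)/(-200)) = 1/(32886 + (1/2)*(-1/200)*(-112)) = 1/(32886 + 7/25) = 1/(822157/25) = 25/822157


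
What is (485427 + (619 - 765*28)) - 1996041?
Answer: -1531415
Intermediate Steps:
(485427 + (619 - 765*28)) - 1996041 = (485427 + (619 - 21420)) - 1996041 = (485427 - 20801) - 1996041 = 464626 - 1996041 = -1531415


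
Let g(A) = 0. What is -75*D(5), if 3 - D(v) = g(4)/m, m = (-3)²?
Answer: -225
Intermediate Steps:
m = 9
D(v) = 3 (D(v) = 3 - 0/9 = 3 - 1*0 = 3 + 0 = 3)
-75*D(5) = -75*3 = -225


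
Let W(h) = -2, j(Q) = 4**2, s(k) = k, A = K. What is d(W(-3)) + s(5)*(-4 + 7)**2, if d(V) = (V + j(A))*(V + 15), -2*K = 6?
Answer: 227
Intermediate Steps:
K = -3 (K = -1/2*6 = -3)
A = -3
j(Q) = 16
d(V) = (15 + V)*(16 + V) (d(V) = (V + 16)*(V + 15) = (16 + V)*(15 + V) = (15 + V)*(16 + V))
d(W(-3)) + s(5)*(-4 + 7)**2 = (240 + (-2)**2 + 31*(-2)) + 5*(-4 + 7)**2 = (240 + 4 - 62) + 5*3**2 = 182 + 5*9 = 182 + 45 = 227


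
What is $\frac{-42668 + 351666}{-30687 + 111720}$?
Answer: $\frac{308998}{81033} \approx 3.8132$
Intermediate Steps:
$\frac{-42668 + 351666}{-30687 + 111720} = \frac{308998}{81033}$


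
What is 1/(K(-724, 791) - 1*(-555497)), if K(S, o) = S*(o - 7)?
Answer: -1/12119 ≈ -8.2515e-5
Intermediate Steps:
K(S, o) = S*(-7 + o)
1/(K(-724, 791) - 1*(-555497)) = 1/(-724*(-7 + 791) - 1*(-555497)) = 1/(-724*784 + 555497) = 1/(-567616 + 555497) = 1/(-12119) = -1/12119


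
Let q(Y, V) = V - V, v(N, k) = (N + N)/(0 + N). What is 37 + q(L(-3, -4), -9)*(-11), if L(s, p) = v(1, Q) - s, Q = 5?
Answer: 37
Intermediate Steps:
v(N, k) = 2 (v(N, k) = (2*N)/N = 2)
L(s, p) = 2 - s
q(Y, V) = 0
37 + q(L(-3, -4), -9)*(-11) = 37 + 0*(-11) = 37 + 0 = 37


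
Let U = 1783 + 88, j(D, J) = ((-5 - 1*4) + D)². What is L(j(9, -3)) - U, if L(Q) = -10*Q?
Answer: -1871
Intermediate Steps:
j(D, J) = (-9 + D)² (j(D, J) = ((-5 - 4) + D)² = (-9 + D)²)
U = 1871
L(j(9, -3)) - U = -10*(-9 + 9)² - 1*1871 = -10*0² - 1871 = -10*0 - 1871 = 0 - 1871 = -1871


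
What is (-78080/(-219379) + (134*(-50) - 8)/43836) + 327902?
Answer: 20213694920281/61645499 ≈ 3.2790e+5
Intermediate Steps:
(-78080/(-219379) + (134*(-50) - 8)/43836) + 327902 = (-78080*(-1/219379) + (-6700 - 8)*(1/43836)) + 327902 = (78080/219379 - 6708*1/43836) + 327902 = (78080/219379 - 43/281) + 327902 = 12507183/61645499 + 327902 = 20213694920281/61645499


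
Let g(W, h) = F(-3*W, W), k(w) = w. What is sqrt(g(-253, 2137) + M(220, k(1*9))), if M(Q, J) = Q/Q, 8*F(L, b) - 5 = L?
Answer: sqrt(386)/2 ≈ 9.8234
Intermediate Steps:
F(L, b) = 5/8 + L/8
g(W, h) = 5/8 - 3*W/8 (g(W, h) = 5/8 + (-3*W)/8 = 5/8 - 3*W/8)
M(Q, J) = 1
sqrt(g(-253, 2137) + M(220, k(1*9))) = sqrt((5/8 - 3/8*(-253)) + 1) = sqrt((5/8 + 759/8) + 1) = sqrt(191/2 + 1) = sqrt(193/2) = sqrt(386)/2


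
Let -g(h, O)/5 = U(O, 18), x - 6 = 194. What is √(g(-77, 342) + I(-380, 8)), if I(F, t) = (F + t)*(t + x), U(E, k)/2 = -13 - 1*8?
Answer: 3*I*√8574 ≈ 277.79*I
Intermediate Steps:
x = 200 (x = 6 + 194 = 200)
U(E, k) = -42 (U(E, k) = 2*(-13 - 1*8) = 2*(-13 - 8) = 2*(-21) = -42)
I(F, t) = (200 + t)*(F + t) (I(F, t) = (F + t)*(t + 200) = (F + t)*(200 + t) = (200 + t)*(F + t))
g(h, O) = 210 (g(h, O) = -5*(-42) = 210)
√(g(-77, 342) + I(-380, 8)) = √(210 + (8² + 200*(-380) + 200*8 - 380*8)) = √(210 + (64 - 76000 + 1600 - 3040)) = √(210 - 77376) = √(-77166) = 3*I*√8574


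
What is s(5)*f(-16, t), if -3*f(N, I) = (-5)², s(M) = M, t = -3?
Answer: -125/3 ≈ -41.667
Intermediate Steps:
f(N, I) = -25/3 (f(N, I) = -⅓*(-5)² = -⅓*25 = -25/3)
s(5)*f(-16, t) = 5*(-25/3) = -125/3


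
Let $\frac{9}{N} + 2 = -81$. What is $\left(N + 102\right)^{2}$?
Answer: $\frac{71520849}{6889} \approx 10382.0$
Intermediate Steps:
$N = - \frac{9}{83}$ ($N = \frac{9}{-2 - 81} = \frac{9}{-83} = 9 \left(- \frac{1}{83}\right) = - \frac{9}{83} \approx -0.10843$)
$\left(N + 102\right)^{2} = \left(- \frac{9}{83} + 102\right)^{2} = \left(\frac{8457}{83}\right)^{2} = \frac{71520849}{6889}$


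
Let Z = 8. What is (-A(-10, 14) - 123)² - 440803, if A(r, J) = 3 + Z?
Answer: -422847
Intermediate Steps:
A(r, J) = 11 (A(r, J) = 3 + 8 = 11)
(-A(-10, 14) - 123)² - 440803 = (-1*11 - 123)² - 440803 = (-11 - 123)² - 440803 = (-134)² - 440803 = 17956 - 440803 = -422847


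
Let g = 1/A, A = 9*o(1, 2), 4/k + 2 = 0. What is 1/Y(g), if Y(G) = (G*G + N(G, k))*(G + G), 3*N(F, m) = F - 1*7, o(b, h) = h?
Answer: -2916/749 ≈ -3.8932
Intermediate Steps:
k = -2 (k = 4/(-2 + 0) = 4/(-2) = 4*(-½) = -2)
N(F, m) = -7/3 + F/3 (N(F, m) = (F - 1*7)/3 = (F - 7)/3 = (-7 + F)/3 = -7/3 + F/3)
A = 18 (A = 9*2 = 18)
g = 1/18 ≈ 0.055556
Y(G) = 2*G*(-7/3 + G² + G/3) (Y(G) = (G*G + (-7/3 + G/3))*(G + G) = (G² + (-7/3 + G/3))*(2*G) = (-7/3 + G² + G/3)*(2*G) = 2*G*(-7/3 + G² + G/3))
1/Y(g) = 1/((⅔)*(1/18)*(-7 + 1/18 + 3*(1/18)²)) = 1/((⅔)*(1/18)*(-7 + 1/18 + 3*(1/324))) = 1/((⅔)*(1/18)*(-7 + 1/18 + 1/108)) = 1/((⅔)*(1/18)*(-749/108)) = 1/(-749/2916) = -2916/749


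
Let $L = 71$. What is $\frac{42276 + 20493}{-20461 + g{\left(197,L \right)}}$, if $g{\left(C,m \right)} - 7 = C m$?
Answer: $- \frac{62769}{6467} \approx -9.706$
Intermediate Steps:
$g{\left(C,m \right)} = 7 + C m$
$\frac{42276 + 20493}{-20461 + g{\left(197,L \right)}} = \frac{42276 + 20493}{-20461 + \left(7 + 197 \cdot 71\right)} = \frac{62769}{-20461 + \left(7 + 13987\right)} = \frac{62769}{-20461 + 13994} = \frac{62769}{-6467} = 62769 \left(- \frac{1}{6467}\right) = - \frac{62769}{6467}$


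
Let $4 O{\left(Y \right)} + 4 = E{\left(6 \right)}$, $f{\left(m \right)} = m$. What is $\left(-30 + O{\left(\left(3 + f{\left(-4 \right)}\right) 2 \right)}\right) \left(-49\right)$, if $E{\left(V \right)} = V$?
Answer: $\frac{2891}{2} \approx 1445.5$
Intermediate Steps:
$O{\left(Y \right)} = \frac{1}{2}$ ($O{\left(Y \right)} = -1 + \frac{1}{4} \cdot 6 = -1 + \frac{3}{2} = \frac{1}{2}$)
$\left(-30 + O{\left(\left(3 + f{\left(-4 \right)}\right) 2 \right)}\right) \left(-49\right) = \left(-30 + \frac{1}{2}\right) \left(-49\right) = \left(- \frac{59}{2}\right) \left(-49\right) = \frac{2891}{2}$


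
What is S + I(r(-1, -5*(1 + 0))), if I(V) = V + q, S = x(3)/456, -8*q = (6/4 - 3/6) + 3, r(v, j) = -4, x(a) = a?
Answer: -683/152 ≈ -4.4934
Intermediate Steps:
q = -1/2 (q = -((6/4 - 3/6) + 3)/8 = -((6*(1/4) - 3*1/6) + 3)/8 = -((3/2 - 1/2) + 3)/8 = -(1 + 3)/8 = -1/8*4 = -1/2 ≈ -0.50000)
S = 1/152 (S = 3/456 = 3*(1/456) = 1/152 ≈ 0.0065789)
I(V) = -1/2 + V (I(V) = V - 1/2 = -1/2 + V)
S + I(r(-1, -5*(1 + 0))) = 1/152 + (-1/2 - 4) = 1/152 - 9/2 = -683/152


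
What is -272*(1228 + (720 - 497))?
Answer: -394672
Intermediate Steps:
-272*(1228 + (720 - 497)) = -272*(1228 + 223) = -272*1451 = -394672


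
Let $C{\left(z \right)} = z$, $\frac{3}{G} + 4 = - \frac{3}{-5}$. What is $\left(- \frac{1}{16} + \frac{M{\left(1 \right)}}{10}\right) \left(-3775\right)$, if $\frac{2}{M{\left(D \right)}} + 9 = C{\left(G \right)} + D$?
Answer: $\frac{5135}{16} \approx 320.94$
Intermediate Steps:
$G = - \frac{15}{17}$ ($G = \frac{3}{-4 - \frac{3}{-5}} = \frac{3}{-4 - - \frac{3}{5}} = \frac{3}{-4 + \frac{3}{5}} = \frac{3}{- \frac{17}{5}} = 3 \left(- \frac{5}{17}\right) = - \frac{15}{17} \approx -0.88235$)
$M{\left(D \right)} = \frac{2}{- \frac{168}{17} + D}$ ($M{\left(D \right)} = \frac{2}{-9 + \left(- \frac{15}{17} + D\right)} = \frac{2}{- \frac{168}{17} + D}$)
$\left(- \frac{1}{16} + \frac{M{\left(1 \right)}}{10}\right) \left(-3775\right) = \left(- \frac{1}{16} + \frac{34 \frac{1}{-168 + 17 \cdot 1}}{10}\right) \left(-3775\right) = \left(\left(-1\right) \frac{1}{16} + \frac{34}{-168 + 17} \cdot \frac{1}{10}\right) \left(-3775\right) = \left(- \frac{1}{16} + \frac{34}{-151} \cdot \frac{1}{10}\right) \left(-3775\right) = \left(- \frac{1}{16} + 34 \left(- \frac{1}{151}\right) \frac{1}{10}\right) \left(-3775\right) = \left(- \frac{1}{16} - \frac{17}{755}\right) \left(-3775\right) = \left(- \frac{1027}{12080}\right) \left(-3775\right) = \frac{5135}{16}$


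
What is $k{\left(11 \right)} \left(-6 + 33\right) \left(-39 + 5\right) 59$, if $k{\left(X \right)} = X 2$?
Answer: $-1191564$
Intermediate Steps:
$k{\left(X \right)} = 2 X$
$k{\left(11 \right)} \left(-6 + 33\right) \left(-39 + 5\right) 59 = 2 \cdot 11 \left(-6 + 33\right) \left(-39 + 5\right) 59 = 22 \cdot 27 \left(-34\right) 59 = 22 \left(-918\right) 59 = \left(-20196\right) 59 = -1191564$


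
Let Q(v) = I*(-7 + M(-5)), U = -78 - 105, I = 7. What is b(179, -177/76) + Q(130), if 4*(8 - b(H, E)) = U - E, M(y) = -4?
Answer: -7245/304 ≈ -23.832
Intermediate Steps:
U = -183
Q(v) = -77 (Q(v) = 7*(-7 - 4) = 7*(-11) = -77)
b(H, E) = 215/4 + E/4 (b(H, E) = 8 - (-183 - E)/4 = 8 + (183/4 + E/4) = 215/4 + E/4)
b(179, -177/76) + Q(130) = (215/4 + (-177/76)/4) - 77 = (215/4 + (-177*1/76)/4) - 77 = (215/4 + (1/4)*(-177/76)) - 77 = (215/4 - 177/304) - 77 = 16163/304 - 77 = -7245/304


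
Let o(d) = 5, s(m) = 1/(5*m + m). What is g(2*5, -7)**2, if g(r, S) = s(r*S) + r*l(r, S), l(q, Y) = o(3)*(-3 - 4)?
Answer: 21609294001/176400 ≈ 1.2250e+5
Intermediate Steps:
s(m) = 1/(6*m)
l(q, Y) = -35 (l(q, Y) = 5*(-3 - 4) = 5*(-7) = -35)
g(r, S) = -35*r + 1/(6*S*r) (g(r, S) = 1/(6*((r*S))) + r*(-35) = 1/(6*((S*r))) - 35*r = (1/(S*r))/6 - 35*r = 1/(6*S*r) - 35*r = -35*r + 1/(6*S*r))
g(2*5, -7)**2 = (-70*5 + (1/6)/(-7*(2*5)))**2 = (-35*10 + (1/6)*(-1/7)/10)**2 = (-350 + (1/6)*(-1/7)*(1/10))**2 = (-350 - 1/420)**2 = (-147001/420)**2 = 21609294001/176400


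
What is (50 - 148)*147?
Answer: -14406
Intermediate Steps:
(50 - 148)*147 = -98*147 = -14406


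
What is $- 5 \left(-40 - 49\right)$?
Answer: $445$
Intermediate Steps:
$- 5 \left(-40 - 49\right) = \left(-5\right) \left(-89\right) = 445$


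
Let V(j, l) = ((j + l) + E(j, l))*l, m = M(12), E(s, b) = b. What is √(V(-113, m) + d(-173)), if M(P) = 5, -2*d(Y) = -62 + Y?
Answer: I*√1590/2 ≈ 19.937*I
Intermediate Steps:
d(Y) = 31 - Y/2 (d(Y) = -(-62 + Y)/2 = 31 - Y/2)
m = 5
V(j, l) = l*(j + 2*l) (V(j, l) = ((j + l) + l)*l = (j + 2*l)*l = l*(j + 2*l))
√(V(-113, m) + d(-173)) = √(5*(-113 + 2*5) + (31 - ½*(-173))) = √(5*(-113 + 10) + (31 + 173/2)) = √(5*(-103) + 235/2) = √(-515 + 235/2) = √(-795/2) = I*√1590/2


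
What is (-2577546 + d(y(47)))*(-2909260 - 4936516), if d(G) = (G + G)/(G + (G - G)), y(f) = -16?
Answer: 20222832854144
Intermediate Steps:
d(G) = 2 (d(G) = (2*G)/(G + 0) = (2*G)/G = 2)
(-2577546 + d(y(47)))*(-2909260 - 4936516) = (-2577546 + 2)*(-2909260 - 4936516) = -2577544*(-7845776) = 20222832854144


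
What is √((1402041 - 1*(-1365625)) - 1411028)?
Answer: 19*√3758 ≈ 1164.7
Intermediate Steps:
√((1402041 - 1*(-1365625)) - 1411028) = √((1402041 + 1365625) - 1411028) = √(2767666 - 1411028) = √1356638 = 19*√3758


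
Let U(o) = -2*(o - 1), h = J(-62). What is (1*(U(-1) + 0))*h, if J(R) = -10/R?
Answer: 20/31 ≈ 0.64516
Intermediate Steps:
h = 5/31 (h = -10/(-62) = -10*(-1/62) = 5/31 ≈ 0.16129)
U(o) = 2 - 2*o (U(o) = -2*(-1 + o) = 2 - 2*o)
(1*(U(-1) + 0))*h = (1*((2 - 2*(-1)) + 0))*(5/31) = (1*((2 + 2) + 0))*(5/31) = (1*(4 + 0))*(5/31) = (1*4)*(5/31) = 4*(5/31) = 20/31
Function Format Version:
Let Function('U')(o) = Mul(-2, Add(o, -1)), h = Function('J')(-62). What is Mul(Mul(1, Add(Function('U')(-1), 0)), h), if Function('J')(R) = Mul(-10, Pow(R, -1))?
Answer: Rational(20, 31) ≈ 0.64516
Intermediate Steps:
h = Rational(5, 31) (h = Mul(-10, Pow(-62, -1)) = Mul(-10, Rational(-1, 62)) = Rational(5, 31) ≈ 0.16129)
Function('U')(o) = Add(2, Mul(-2, o)) (Function('U')(o) = Mul(-2, Add(-1, o)) = Add(2, Mul(-2, o)))
Mul(Mul(1, Add(Function('U')(-1), 0)), h) = Mul(Mul(1, Add(Add(2, Mul(-2, -1)), 0)), Rational(5, 31)) = Mul(Mul(1, Add(Add(2, 2), 0)), Rational(5, 31)) = Mul(Mul(1, Add(4, 0)), Rational(5, 31)) = Mul(Mul(1, 4), Rational(5, 31)) = Mul(4, Rational(5, 31)) = Rational(20, 31)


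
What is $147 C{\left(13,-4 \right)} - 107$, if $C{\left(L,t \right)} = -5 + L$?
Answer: $1069$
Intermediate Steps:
$147 C{\left(13,-4 \right)} - 107 = 147 \left(-5 + 13\right) - 107 = 147 \cdot 8 - 107 = 1176 - 107 = 1069$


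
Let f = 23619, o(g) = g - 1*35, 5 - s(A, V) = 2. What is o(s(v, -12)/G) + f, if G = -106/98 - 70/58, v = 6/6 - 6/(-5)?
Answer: 25563635/1084 ≈ 23583.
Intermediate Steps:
v = 11/5 (v = 6*(1/6) - 6*(-1/5) = 1 + 6/5 = 11/5 ≈ 2.2000)
s(A, V) = 3 (s(A, V) = 5 - 1*2 = 5 - 2 = 3)
G = -3252/1421 (G = -106*1/98 - 70*1/58 = -53/49 - 35/29 = -3252/1421 ≈ -2.2885)
o(g) = -35 + g (o(g) = g - 35 = -35 + g)
o(s(v, -12)/G) + f = (-35 + 3/(-3252/1421)) + 23619 = (-35 + 3*(-1421/3252)) + 23619 = (-35 - 1421/1084) + 23619 = -39361/1084 + 23619 = 25563635/1084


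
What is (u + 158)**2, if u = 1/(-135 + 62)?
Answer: 133010089/5329 ≈ 24960.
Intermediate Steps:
u = -1/73 (u = 1/(-73) = -1/73 ≈ -0.013699)
(u + 158)**2 = (-1/73 + 158)**2 = (11533/73)**2 = 133010089/5329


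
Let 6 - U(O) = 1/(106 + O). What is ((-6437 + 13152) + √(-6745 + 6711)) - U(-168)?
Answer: 415957/62 + I*√34 ≈ 6709.0 + 5.831*I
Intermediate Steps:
U(O) = 6 - 1/(106 + O)
((-6437 + 13152) + √(-6745 + 6711)) - U(-168) = ((-6437 + 13152) + √(-6745 + 6711)) - (635 + 6*(-168))/(106 - 168) = (6715 + √(-34)) - (635 - 1008)/(-62) = (6715 + I*√34) - (-1)*(-373)/62 = (6715 + I*√34) - 1*373/62 = (6715 + I*√34) - 373/62 = 415957/62 + I*√34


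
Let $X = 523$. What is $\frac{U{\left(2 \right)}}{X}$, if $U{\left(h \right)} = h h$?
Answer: $\frac{4}{523} \approx 0.0076482$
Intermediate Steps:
$U{\left(h \right)} = h^{2}$
$\frac{U{\left(2 \right)}}{X} = \frac{2^{2}}{523} = 4 \cdot \frac{1}{523} = \frac{4}{523}$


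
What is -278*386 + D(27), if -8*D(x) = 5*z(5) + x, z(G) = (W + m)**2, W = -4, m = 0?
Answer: -858571/8 ≈ -1.0732e+5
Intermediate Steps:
z(G) = 16 (z(G) = (-4 + 0)**2 = (-4)**2 = 16)
D(x) = -10 - x/8 (D(x) = -(5*16 + x)/8 = -(80 + x)/8 = -10 - x/8)
-278*386 + D(27) = -278*386 + (-10 - 1/8*27) = -107308 + (-10 - 27/8) = -107308 - 107/8 = -858571/8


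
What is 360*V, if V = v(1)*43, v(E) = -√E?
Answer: -15480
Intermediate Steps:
V = -43 (V = -√1*43 = -1*1*43 = -1*43 = -43)
360*V = 360*(-43) = -15480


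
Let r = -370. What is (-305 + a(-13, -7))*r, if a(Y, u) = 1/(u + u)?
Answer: 790135/7 ≈ 1.1288e+5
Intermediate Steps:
a(Y, u) = 1/(2*u)
(-305 + a(-13, -7))*r = (-305 + (1/2)/(-7))*(-370) = (-305 + (1/2)*(-1/7))*(-370) = (-305 - 1/14)*(-370) = -4271/14*(-370) = 790135/7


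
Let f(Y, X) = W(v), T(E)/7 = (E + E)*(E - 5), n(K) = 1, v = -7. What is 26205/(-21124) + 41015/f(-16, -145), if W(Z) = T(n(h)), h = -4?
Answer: -216967085/295736 ≈ -733.65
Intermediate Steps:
T(E) = 14*E*(-5 + E) (T(E) = 7*((E + E)*(E - 5)) = 7*((2*E)*(-5 + E)) = 7*(2*E*(-5 + E)) = 14*E*(-5 + E))
W(Z) = -56 (W(Z) = 14*1*(-5 + 1) = 14*1*(-4) = -56)
f(Y, X) = -56
26205/(-21124) + 41015/f(-16, -145) = 26205/(-21124) + 41015/(-56) = 26205*(-1/21124) + 41015*(-1/56) = -26205/21124 - 41015/56 = -216967085/295736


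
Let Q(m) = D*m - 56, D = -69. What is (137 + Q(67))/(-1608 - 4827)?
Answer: 1514/2145 ≈ 0.70583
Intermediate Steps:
Q(m) = -56 - 69*m (Q(m) = -69*m - 56 = -56 - 69*m)
(137 + Q(67))/(-1608 - 4827) = (137 + (-56 - 69*67))/(-1608 - 4827) = (137 + (-56 - 4623))/(-6435) = (137 - 4679)*(-1/6435) = -4542*(-1/6435) = 1514/2145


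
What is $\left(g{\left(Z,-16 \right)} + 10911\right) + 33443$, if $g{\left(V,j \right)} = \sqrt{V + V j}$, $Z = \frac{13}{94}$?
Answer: $44354 + \frac{i \sqrt{18330}}{94} \approx 44354.0 + 1.4403 i$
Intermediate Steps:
$Z = \frac{13}{94}$ ($Z = 13 \cdot \frac{1}{94} = \frac{13}{94} \approx 0.1383$)
$\left(g{\left(Z,-16 \right)} + 10911\right) + 33443 = \left(\sqrt{\frac{13 \left(1 - 16\right)}{94}} + 10911\right) + 33443 = \left(\sqrt{\frac{13}{94} \left(-15\right)} + 10911\right) + 33443 = \left(\sqrt{- \frac{195}{94}} + 10911\right) + 33443 = \left(\frac{i \sqrt{18330}}{94} + 10911\right) + 33443 = \left(10911 + \frac{i \sqrt{18330}}{94}\right) + 33443 = 44354 + \frac{i \sqrt{18330}}{94}$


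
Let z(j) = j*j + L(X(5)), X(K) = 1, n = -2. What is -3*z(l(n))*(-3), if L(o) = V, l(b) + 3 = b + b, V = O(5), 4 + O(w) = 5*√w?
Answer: 405 + 45*√5 ≈ 505.62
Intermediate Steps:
O(w) = -4 + 5*√w
V = -4 + 5*√5 ≈ 7.1803
l(b) = -3 + 2*b (l(b) = -3 + (b + b) = -3 + 2*b)
L(o) = -4 + 5*√5
z(j) = -4 + j² + 5*√5 (z(j) = j*j + (-4 + 5*√5) = j² + (-4 + 5*√5) = -4 + j² + 5*√5)
-3*z(l(n))*(-3) = -3*(-4 + (-3 + 2*(-2))² + 5*√5)*(-3) = -3*(-4 + (-3 - 4)² + 5*√5)*(-3) = -3*(-4 + (-7)² + 5*√5)*(-3) = -3*(-4 + 49 + 5*√5)*(-3) = -3*(45 + 5*√5)*(-3) = (-135 - 15*√5)*(-3) = 405 + 45*√5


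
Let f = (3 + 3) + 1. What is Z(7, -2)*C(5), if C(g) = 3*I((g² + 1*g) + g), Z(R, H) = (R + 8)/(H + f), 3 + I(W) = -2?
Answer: -45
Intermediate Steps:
f = 7 (f = 6 + 1 = 7)
I(W) = -5 (I(W) = -3 - 2 = -5)
Z(R, H) = (8 + R)/(7 + H) (Z(R, H) = (R + 8)/(H + 7) = (8 + R)/(7 + H))
C(g) = -15 (C(g) = 3*(-5) = -15)
Z(7, -2)*C(5) = ((8 + 7)/(7 - 2))*(-15) = (15/5)*(-15) = ((⅕)*15)*(-15) = 3*(-15) = -45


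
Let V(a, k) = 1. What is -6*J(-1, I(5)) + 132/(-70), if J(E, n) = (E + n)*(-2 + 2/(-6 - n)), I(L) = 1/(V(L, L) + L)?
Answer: -17492/1295 ≈ -13.507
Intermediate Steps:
I(L) = 1/(1 + L)
J(E, n) = (-2 + 2/(-6 - n))*(E + n)
-6*J(-1, I(5)) + 132/(-70) = -12*(-(1/(1 + 5))**2 - 7*(-1) - 7/(1 + 5) - 1*(-1)/(1 + 5))/(6 + 1/(1 + 5)) + 132/(-70) = -12*(-(1/6)**2 + 7 - 7/6 - 1*(-1)/6)/(6 + 1/6) + 132*(-1/70) = -12*(-(1/6)**2 + 7 - 7*1/6 - 1*(-1)*1/6)/(6 + 1/6) - 66/35 = -12*(-1*1/36 + 7 - 7/6 + 1/6)/37/6 - 66/35 = -12*6*(-1/36 + 7 - 7/6 + 1/6)/37 - 66/35 = -12*6*215/(37*36) - 66/35 = -6*215/111 - 66/35 = -430/37 - 66/35 = -17492/1295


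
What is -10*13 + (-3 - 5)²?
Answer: -66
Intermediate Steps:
-10*13 + (-3 - 5)² = -130 + (-8)² = -130 + 64 = -66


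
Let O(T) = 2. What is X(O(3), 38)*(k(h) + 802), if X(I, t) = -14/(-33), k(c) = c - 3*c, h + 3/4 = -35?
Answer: 12229/33 ≈ 370.58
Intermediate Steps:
h = -143/4 (h = -¾ - 35 = -143/4 ≈ -35.750)
k(c) = -2*c
X(I, t) = 14/33 (X(I, t) = -14*(-1/33) = 14/33)
X(O(3), 38)*(k(h) + 802) = 14*(-2*(-143/4) + 802)/33 = 14*(143/2 + 802)/33 = (14/33)*(1747/2) = 12229/33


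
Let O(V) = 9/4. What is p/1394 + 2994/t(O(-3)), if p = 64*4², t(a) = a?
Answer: 2783960/2091 ≈ 1331.4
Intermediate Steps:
O(V) = 9/4 (O(V) = 9*(¼) = 9/4)
p = 1024 (p = 64*16 = 1024)
p/1394 + 2994/t(O(-3)) = 1024/1394 + 2994/(9/4) = 1024*(1/1394) + 2994*(4/9) = 512/697 + 3992/3 = 2783960/2091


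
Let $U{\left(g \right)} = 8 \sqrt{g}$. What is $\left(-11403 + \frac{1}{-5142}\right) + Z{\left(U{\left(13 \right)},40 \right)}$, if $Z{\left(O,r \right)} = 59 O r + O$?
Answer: $- \frac{58634227}{5142} + 18888 \sqrt{13} \approx 56699.0$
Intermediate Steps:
$Z{\left(O,r \right)} = O + 59 O r$ ($Z{\left(O,r \right)} = 59 O r + O = O + 59 O r$)
$\left(-11403 + \frac{1}{-5142}\right) + Z{\left(U{\left(13 \right)},40 \right)} = \left(-11403 + \frac{1}{-5142}\right) + 8 \sqrt{13} \left(1 + 59 \cdot 40\right) = \left(-11403 - \frac{1}{5142}\right) + 8 \sqrt{13} \left(1 + 2360\right) = - \frac{58634227}{5142} + 8 \sqrt{13} \cdot 2361 = - \frac{58634227}{5142} + 18888 \sqrt{13}$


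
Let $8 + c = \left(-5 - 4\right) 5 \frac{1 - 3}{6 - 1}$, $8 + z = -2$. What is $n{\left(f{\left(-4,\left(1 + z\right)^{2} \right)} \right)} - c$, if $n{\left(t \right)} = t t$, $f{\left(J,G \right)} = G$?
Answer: $6551$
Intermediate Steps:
$z = -10$ ($z = -8 - 2 = -10$)
$c = 10$ ($c = -8 + \left(-5 - 4\right) 5 \frac{1 - 3}{6 - 1} = -8 + \left(-5 - 4\right) 5 \left(- \frac{2}{5}\right) = -8 + \left(-9\right) 5 \left(\left(-2\right) \frac{1}{5}\right) = -8 - -18 = -8 + 18 = 10$)
$n{\left(t \right)} = t^{2}$
$n{\left(f{\left(-4,\left(1 + z\right)^{2} \right)} \right)} - c = \left(\left(1 - 10\right)^{2}\right)^{2} - 10 = \left(\left(-9\right)^{2}\right)^{2} - 10 = 81^{2} - 10 = 6561 - 10 = 6551$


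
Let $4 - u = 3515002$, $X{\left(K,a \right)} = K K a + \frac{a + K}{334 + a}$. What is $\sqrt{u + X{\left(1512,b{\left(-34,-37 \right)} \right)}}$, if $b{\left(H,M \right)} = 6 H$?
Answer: $\frac{6 i \sqrt{55146620490}}{65} \approx 21677.0 i$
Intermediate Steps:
$X{\left(K,a \right)} = a K^{2} + \frac{K + a}{334 + a}$ ($X{\left(K,a \right)} = K^{2} a + \frac{K + a}{334 + a} = a K^{2} + \frac{K + a}{334 + a}$)
$u = -3514998$ ($u = 4 - 3515002 = -3514998$)
$\sqrt{u + X{\left(1512,b{\left(-34,-37 \right)} \right)}} = \sqrt{-3514998 + \frac{1512 + 6 \left(-34\right) + 1512^{2} \left(6 \left(-34\right)\right)^{2} + 334 \cdot 6 \left(-34\right) 1512^{2}}{334 + 6 \left(-34\right)}} = \sqrt{-3514998 + \frac{1512 - 204 + 2286144 \left(-204\right)^{2} + 334 \left(-204\right) 2286144}{334 - 204}} = \sqrt{-3514998 + \frac{1512 - 204 + 2286144 \cdot 41616 - 155768707584}{130}} = \sqrt{-3514998 + \frac{1512 - 204 + 95140168704 - 155768707584}{130}} = \sqrt{-3514998 + \frac{1}{130} \left(-60628537572\right)} = \sqrt{-3514998 - \frac{30314268786}{65}} = \sqrt{- \frac{30542743656}{65}} = \frac{6 i \sqrt{55146620490}}{65}$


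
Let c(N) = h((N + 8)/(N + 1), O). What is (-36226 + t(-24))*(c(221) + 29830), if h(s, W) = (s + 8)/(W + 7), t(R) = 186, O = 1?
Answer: -238675282925/222 ≈ -1.0751e+9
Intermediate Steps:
h(s, W) = (8 + s)/(7 + W)
c(N) = 1 + (8 + N)/(8*(1 + N)) (c(N) = (8 + (N + 8)/(N + 1))/(7 + 1) = (8 + (8 + N)/(1 + N))/8 = 1 + (8 + N)/(8*(1 + N)))
(-36226 + t(-24))*(c(221) + 29830) = (-36226 + 186)*((16 + 9*221)/(8*(1 + 221)) + 29830) = -36040*((⅛)*(16 + 1989)/222 + 29830) = -36040*((⅛)*(1/222)*2005 + 29830) = -36040*(2005/1776 + 29830) = -36040*52980085/1776 = -238675282925/222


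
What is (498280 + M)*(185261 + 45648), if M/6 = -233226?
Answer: -208066558084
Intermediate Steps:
M = -1399356 (M = 6*(-233226) = -1399356)
(498280 + M)*(185261 + 45648) = (498280 - 1399356)*(185261 + 45648) = -901076*230909 = -208066558084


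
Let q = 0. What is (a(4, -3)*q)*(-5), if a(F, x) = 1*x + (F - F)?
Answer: 0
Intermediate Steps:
a(F, x) = x (a(F, x) = x + 0 = x)
(a(4, -3)*q)*(-5) = -3*0*(-5) = 0*(-5) = 0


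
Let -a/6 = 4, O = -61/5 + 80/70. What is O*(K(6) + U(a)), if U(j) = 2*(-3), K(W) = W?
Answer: 0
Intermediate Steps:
O = -387/35 (O = -61*1/5 + 80*(1/70) = -61/5 + 8/7 = -387/35 ≈ -11.057)
a = -24 (a = -6*4 = -24)
U(j) = -6
O*(K(6) + U(a)) = -387*(6 - 6)/35 = -387/35*0 = 0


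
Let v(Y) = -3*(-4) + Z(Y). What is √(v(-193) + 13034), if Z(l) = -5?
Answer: 9*√161 ≈ 114.20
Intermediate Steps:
v(Y) = 7 (v(Y) = -3*(-4) - 5 = 12 - 5 = 7)
√(v(-193) + 13034) = √(7 + 13034) = √13041 = 9*√161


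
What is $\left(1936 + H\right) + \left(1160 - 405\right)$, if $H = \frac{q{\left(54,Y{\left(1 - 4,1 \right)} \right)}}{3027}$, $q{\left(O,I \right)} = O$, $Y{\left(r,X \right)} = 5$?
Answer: $\frac{2715237}{1009} \approx 2691.0$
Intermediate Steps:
$H = \frac{18}{1009}$ ($H = \frac{54}{3027} = 54 \cdot \frac{1}{3027} = \frac{18}{1009} \approx 0.017839$)
$\left(1936 + H\right) + \left(1160 - 405\right) = \left(1936 + \frac{18}{1009}\right) + \left(1160 - 405\right) = \frac{1953442}{1009} + 755 = \frac{2715237}{1009}$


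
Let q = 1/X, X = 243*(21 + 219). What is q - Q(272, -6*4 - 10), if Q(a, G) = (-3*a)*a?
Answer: 12944240641/58320 ≈ 2.2195e+5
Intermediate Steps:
X = 58320 (X = 243*240 = 58320)
Q(a, G) = -3*a²
q = 1/58320 ≈ 1.7147e-5
q - Q(272, -6*4 - 10) = 1/58320 - (-3)*272² = 1/58320 - (-3)*73984 = 1/58320 - 1*(-221952) = 1/58320 + 221952 = 12944240641/58320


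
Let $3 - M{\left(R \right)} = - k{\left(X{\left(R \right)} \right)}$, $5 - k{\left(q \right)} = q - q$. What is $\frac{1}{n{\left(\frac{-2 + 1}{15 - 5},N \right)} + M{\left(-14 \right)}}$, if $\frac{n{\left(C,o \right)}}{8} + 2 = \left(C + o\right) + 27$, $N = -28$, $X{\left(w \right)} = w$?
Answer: $- \frac{5}{84} \approx -0.059524$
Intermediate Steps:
$k{\left(q \right)} = 5$ ($k{\left(q \right)} = 5 - \left(q - q\right) = 5 - 0 = 5 + 0 = 5$)
$n{\left(C,o \right)} = 200 + 8 C + 8 o$ ($n{\left(C,o \right)} = -16 + 8 \left(\left(C + o\right) + 27\right) = -16 + 8 \left(27 + C + o\right) = -16 + \left(216 + 8 C + 8 o\right) = 200 + 8 C + 8 o$)
$M{\left(R \right)} = 8$ ($M{\left(R \right)} = 3 - \left(-1\right) 5 = 3 - -5 = 3 + 5 = 8$)
$\frac{1}{n{\left(\frac{-2 + 1}{15 - 5},N \right)} + M{\left(-14 \right)}} = \frac{1}{\left(200 + 8 \frac{-2 + 1}{15 - 5} + 8 \left(-28\right)\right) + 8} = \frac{1}{\left(200 + 8 \left(- \frac{1}{10}\right) - 224\right) + 8} = \frac{1}{\left(200 - \frac{4}{5} - 224\right) + 8} = \frac{1}{- \frac{124}{5} + 8} = \frac{1}{- \frac{84}{5}} = - \frac{5}{84}$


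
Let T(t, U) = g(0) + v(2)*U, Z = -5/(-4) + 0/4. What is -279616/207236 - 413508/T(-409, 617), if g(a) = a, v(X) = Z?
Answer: -85909397728/159830765 ≈ -537.50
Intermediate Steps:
Z = 5/4 (Z = -5*(-¼) + 0*(¼) = 5/4 + 0 = 5/4 ≈ 1.2500)
v(X) = 5/4
T(t, U) = 5*U/4 (T(t, U) = 0 + 5*U/4 = 5*U/4)
-279616/207236 - 413508/T(-409, 617) = -279616/207236 - 413508/((5/4)*617) = -279616*1/207236 - 413508/3085/4 = -69904/51809 - 413508*4/3085 = -69904/51809 - 1654032/3085 = -85909397728/159830765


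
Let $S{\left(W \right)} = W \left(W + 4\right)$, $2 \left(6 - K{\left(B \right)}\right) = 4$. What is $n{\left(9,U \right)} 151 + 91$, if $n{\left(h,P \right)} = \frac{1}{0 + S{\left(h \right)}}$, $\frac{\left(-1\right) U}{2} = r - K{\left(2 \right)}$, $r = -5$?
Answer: $\frac{10798}{117} \approx 92.291$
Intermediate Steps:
$K{\left(B \right)} = 4$ ($K{\left(B \right)} = 6 - 2 = 4$)
$U = 18$ ($U = - 2 \left(-5 - 4\right) = \left(-2\right) \left(-9\right) = 18$)
$S{\left(W \right)} = W \left(4 + W\right)$
$n{\left(h,P \right)} = \frac{1}{h \left(4 + h\right)}$ ($n{\left(h,P \right)} = \frac{1}{0 + h \left(4 + h\right)} = \frac{1}{h \left(4 + h\right)}$)
$n{\left(9,U \right)} 151 + 91 = \frac{1}{9 \left(4 + 9\right)} 151 + 91 = \frac{1}{9 \cdot 13} \cdot 151 + 91 = \frac{1}{9} \cdot \frac{1}{13} \cdot 151 + 91 = \frac{1}{117} \cdot 151 + 91 = \frac{151}{117} + 91 = \frac{10798}{117}$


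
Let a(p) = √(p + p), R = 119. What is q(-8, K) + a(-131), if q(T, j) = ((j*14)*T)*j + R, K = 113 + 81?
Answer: -4215113 + I*√262 ≈ -4.2151e+6 + 16.186*I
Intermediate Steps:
a(p) = √2*√p (a(p) = √(2*p) = √2*√p)
K = 194
q(T, j) = 119 + 14*T*j² (q(T, j) = ((j*14)*T)*j + 119 = ((14*j)*T)*j + 119 = (14*T*j)*j + 119 = 14*T*j² + 119 = 119 + 14*T*j²)
q(-8, K) + a(-131) = (119 + 14*(-8)*194²) + √2*√(-131) = (119 + 14*(-8)*37636) + √2*(I*√131) = (119 - 4215232) + I*√262 = -4215113 + I*√262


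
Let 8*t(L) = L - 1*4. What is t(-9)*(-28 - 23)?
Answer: 663/8 ≈ 82.875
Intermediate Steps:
t(L) = -1/2 + L/8 (t(L) = (L - 1*4)/8 = (L - 4)/8 = (-4 + L)/8 = -1/2 + L/8)
t(-9)*(-28 - 23) = (-1/2 + (1/8)*(-9))*(-28 - 23) = (-1/2 - 9/8)*(-51) = -13/8*(-51) = 663/8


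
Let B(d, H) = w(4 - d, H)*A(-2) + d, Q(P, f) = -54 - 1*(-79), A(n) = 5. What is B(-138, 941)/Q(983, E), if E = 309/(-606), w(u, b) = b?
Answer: 4567/25 ≈ 182.68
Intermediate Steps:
E = -103/202 (E = 309*(-1/606) = -103/202 ≈ -0.50990)
Q(P, f) = 25 (Q(P, f) = -54 + 79 = 25)
B(d, H) = d + 5*H (B(d, H) = H*5 + d = 5*H + d = d + 5*H)
B(-138, 941)/Q(983, E) = (-138 + 5*941)/25 = (-138 + 4705)*(1/25) = 4567*(1/25) = 4567/25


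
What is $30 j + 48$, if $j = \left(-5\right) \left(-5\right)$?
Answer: $798$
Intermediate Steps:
$j = 25$
$30 j + 48 = 30 \cdot 25 + 48 = 750 + 48 = 798$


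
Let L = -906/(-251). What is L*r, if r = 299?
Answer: 270894/251 ≈ 1079.3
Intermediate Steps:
L = 906/251 (L = -906*(-1/251) = 906/251 ≈ 3.6096)
L*r = (906/251)*299 = 270894/251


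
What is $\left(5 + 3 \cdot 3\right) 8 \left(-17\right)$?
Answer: $-1904$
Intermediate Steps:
$\left(5 + 3 \cdot 3\right) 8 \left(-17\right) = \left(5 + 9\right) 8 \left(-17\right) = 14 \cdot 8 \left(-17\right) = 112 \left(-17\right) = -1904$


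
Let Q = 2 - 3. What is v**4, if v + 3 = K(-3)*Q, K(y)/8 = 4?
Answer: 1500625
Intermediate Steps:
K(y) = 32 (K(y) = 8*4 = 32)
Q = -1
v = -35 (v = -3 + 32*(-1) = -3 - 32 = -35)
v**4 = (-35)**4 = 1500625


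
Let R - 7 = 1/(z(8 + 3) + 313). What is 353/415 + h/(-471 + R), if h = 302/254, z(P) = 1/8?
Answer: 51950633447/61259653960 ≈ 0.84804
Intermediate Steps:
z(P) = 1/8
R = 17543/2505 (R = 7 + 1/(1/8 + 313) = 7 + 1/(2505/8) = 7 + 8/2505 = 17543/2505 ≈ 7.0032)
h = 151/127 (h = 302*(1/254) = 151/127 ≈ 1.1890)
353/415 + h/(-471 + R) = 353/415 + (151/127)/(-471 + 17543/2505) = 353*(1/415) + (151/127)/(-1162312/2505) = 353/415 - 2505/1162312*151/127 = 353/415 - 378255/147613624 = 51950633447/61259653960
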